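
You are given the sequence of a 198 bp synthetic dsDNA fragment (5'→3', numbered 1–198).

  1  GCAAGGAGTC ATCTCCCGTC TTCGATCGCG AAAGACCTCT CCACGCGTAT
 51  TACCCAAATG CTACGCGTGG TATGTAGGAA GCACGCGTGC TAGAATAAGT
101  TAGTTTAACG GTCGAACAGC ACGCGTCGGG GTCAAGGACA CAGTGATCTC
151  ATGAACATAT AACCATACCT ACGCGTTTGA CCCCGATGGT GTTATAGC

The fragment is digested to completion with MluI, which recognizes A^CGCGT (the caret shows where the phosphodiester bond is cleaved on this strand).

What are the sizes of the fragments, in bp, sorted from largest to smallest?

50, 43, 38, 27, 20, 20 bp

MluI sites (ACGCGT) start at positions 43, 63, 83, 121, 171.
MluI cuts after the first base of each site, so after positions 43, 63, 83, 121, 171.
Linear molecule, 5 cuts → 6 fragments:
  1–43 → 43 bp
  44–63 → 20 bp
  64–83 → 20 bp
  84–121 → 38 bp
  122–171 → 50 bp
  172–198 → 27 bp
Sorted largest to smallest: 50, 43, 38, 27, 20, 20 bp.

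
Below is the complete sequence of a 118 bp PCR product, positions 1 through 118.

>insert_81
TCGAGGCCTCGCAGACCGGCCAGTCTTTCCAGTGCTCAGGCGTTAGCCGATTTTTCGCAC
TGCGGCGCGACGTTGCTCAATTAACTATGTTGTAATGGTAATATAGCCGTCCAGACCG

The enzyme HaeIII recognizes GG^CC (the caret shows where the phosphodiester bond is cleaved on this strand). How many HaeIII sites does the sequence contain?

2

GGCC occurs starting at positions 5, 18.
HaeIII cuts at 2 sites.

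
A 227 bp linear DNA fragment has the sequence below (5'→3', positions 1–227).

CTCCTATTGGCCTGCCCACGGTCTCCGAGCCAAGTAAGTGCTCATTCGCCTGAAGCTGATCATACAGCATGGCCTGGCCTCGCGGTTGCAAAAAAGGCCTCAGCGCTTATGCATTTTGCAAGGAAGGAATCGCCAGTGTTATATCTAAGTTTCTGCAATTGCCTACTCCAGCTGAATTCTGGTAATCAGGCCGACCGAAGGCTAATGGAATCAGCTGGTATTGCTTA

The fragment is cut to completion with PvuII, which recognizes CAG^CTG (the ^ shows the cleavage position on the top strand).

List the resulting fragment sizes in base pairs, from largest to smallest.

PvuII sites (CAGCTG) start at positions 169, 212.
PvuII cuts after base 3 of each site, so after positions 171, 214.
Linear molecule, 2 cuts → 3 fragments:
  1–171 → 171 bp
  172–214 → 43 bp
  215–227 → 13 bp
Sorted largest to smallest: 171, 43, 13 bp.

171, 43, 13 bp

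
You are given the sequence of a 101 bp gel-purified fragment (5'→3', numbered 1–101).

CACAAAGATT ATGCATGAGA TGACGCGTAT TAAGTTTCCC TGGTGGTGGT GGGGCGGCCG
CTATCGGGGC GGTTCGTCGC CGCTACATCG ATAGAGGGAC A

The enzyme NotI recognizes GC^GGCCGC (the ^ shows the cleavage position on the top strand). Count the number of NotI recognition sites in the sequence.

1

GCGGCCGC occurs starting at position 54.
NotI cuts at 1 site.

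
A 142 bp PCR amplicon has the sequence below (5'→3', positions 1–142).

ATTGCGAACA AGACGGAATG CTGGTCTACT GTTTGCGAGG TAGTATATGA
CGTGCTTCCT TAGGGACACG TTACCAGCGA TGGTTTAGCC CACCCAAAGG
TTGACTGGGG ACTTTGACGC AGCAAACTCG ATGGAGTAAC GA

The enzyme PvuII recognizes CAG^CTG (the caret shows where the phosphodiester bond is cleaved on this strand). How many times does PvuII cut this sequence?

0

No occurrence of CAGCTG is present in the sequence.
PvuII does not cut: 0 sites.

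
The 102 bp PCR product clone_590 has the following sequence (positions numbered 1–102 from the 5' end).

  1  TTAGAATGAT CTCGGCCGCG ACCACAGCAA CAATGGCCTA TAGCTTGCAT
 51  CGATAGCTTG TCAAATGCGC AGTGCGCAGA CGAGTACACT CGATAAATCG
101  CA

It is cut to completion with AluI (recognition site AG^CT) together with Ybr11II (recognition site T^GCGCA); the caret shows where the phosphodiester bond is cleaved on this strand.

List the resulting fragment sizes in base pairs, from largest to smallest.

AluI sites (AGCT) start at positions 42, 55.
AluI cuts after base 2 of each site, so after positions 43, 56.
Ybr11II sites (TGCGCA) start at positions 66, 73.
Ybr11II cuts after the first base of each site, so after positions 66, 73.
Combined cut positions: 43, 56, 66, 73.
Linear molecule, 4 cuts → 5 fragments:
  1–43 → 43 bp
  44–56 → 13 bp
  57–66 → 10 bp
  67–73 → 7 bp
  74–102 → 29 bp
Sorted largest to smallest: 43, 29, 13, 10, 7 bp.

43, 29, 13, 10, 7 bp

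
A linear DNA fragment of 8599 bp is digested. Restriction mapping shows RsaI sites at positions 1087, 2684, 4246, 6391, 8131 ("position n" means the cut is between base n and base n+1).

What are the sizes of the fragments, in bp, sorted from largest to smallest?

2145, 1740, 1597, 1562, 1087, 468 bp

Linear molecule, 5 cuts → 6 fragments:
  1087 − 0 = 1087 bp
  2684 − 1087 = 1597 bp
  4246 − 2684 = 1562 bp
  6391 − 4246 = 2145 bp
  8131 − 6391 = 1740 bp
  8599 − 8131 = 468 bp
Sorted largest to smallest: 2145, 1740, 1597, 1562, 1087, 468 bp.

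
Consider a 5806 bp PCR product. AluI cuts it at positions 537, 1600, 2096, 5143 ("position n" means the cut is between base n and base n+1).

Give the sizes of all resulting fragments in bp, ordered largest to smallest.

3047, 1063, 663, 537, 496 bp

Linear molecule, 4 cuts → 5 fragments:
  537 − 0 = 537 bp
  1600 − 537 = 1063 bp
  2096 − 1600 = 496 bp
  5143 − 2096 = 3047 bp
  5806 − 5143 = 663 bp
Sorted largest to smallest: 3047, 1063, 663, 537, 496 bp.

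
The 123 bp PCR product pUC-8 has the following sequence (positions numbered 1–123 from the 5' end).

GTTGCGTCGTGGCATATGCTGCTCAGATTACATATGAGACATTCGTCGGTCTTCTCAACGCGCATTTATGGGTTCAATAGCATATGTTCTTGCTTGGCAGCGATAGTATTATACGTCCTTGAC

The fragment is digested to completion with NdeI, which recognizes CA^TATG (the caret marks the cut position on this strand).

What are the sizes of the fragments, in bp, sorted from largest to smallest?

NdeI sites (CATATG) start at positions 13, 31, 81.
NdeI cuts after base 2 of each site, so after positions 14, 32, 82.
Linear molecule, 3 cuts → 4 fragments:
  1–14 → 14 bp
  15–32 → 18 bp
  33–82 → 50 bp
  83–123 → 41 bp
Sorted largest to smallest: 50, 41, 18, 14 bp.

50, 41, 18, 14 bp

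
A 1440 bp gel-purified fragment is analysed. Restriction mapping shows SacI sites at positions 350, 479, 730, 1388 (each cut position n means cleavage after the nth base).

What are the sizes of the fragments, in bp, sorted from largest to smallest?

Linear molecule, 4 cuts → 5 fragments:
  350 − 0 = 350 bp
  479 − 350 = 129 bp
  730 − 479 = 251 bp
  1388 − 730 = 658 bp
  1440 − 1388 = 52 bp
Sorted largest to smallest: 658, 350, 251, 129, 52 bp.

658, 350, 251, 129, 52 bp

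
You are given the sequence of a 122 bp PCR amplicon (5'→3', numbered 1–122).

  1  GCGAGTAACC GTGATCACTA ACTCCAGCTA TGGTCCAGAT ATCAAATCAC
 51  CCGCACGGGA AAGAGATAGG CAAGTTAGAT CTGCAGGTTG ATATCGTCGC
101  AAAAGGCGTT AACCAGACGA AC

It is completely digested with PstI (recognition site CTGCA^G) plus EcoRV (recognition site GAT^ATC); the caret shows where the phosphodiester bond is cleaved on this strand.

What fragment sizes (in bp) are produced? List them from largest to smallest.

The PstI site (CTGCAG) starts at position 81.
PstI cuts after base 5 of each site (before the last base), so after position 85.
EcoRV sites (GATATC) start at positions 38, 90.
EcoRV cuts after base 3 of each site, so after positions 40, 92.
Combined cut positions: 40, 85, 92.
Linear molecule, 3 cuts → 4 fragments:
  1–40 → 40 bp
  41–85 → 45 bp
  86–92 → 7 bp
  93–122 → 30 bp
Sorted largest to smallest: 45, 40, 30, 7 bp.

45, 40, 30, 7 bp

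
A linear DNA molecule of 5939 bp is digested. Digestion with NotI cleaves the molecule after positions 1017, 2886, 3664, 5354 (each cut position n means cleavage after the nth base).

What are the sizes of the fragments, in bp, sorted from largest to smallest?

Linear molecule, 4 cuts → 5 fragments:
  1017 − 0 = 1017 bp
  2886 − 1017 = 1869 bp
  3664 − 2886 = 778 bp
  5354 − 3664 = 1690 bp
  5939 − 5354 = 585 bp
Sorted largest to smallest: 1869, 1690, 1017, 778, 585 bp.

1869, 1690, 1017, 778, 585 bp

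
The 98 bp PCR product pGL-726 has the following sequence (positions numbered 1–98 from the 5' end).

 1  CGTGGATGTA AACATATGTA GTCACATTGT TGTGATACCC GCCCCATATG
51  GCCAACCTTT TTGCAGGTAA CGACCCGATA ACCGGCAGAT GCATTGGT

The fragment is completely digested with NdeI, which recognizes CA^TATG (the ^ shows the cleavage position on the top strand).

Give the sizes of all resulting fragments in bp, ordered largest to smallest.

NdeI sites (CATATG) start at positions 13, 45.
NdeI cuts after base 2 of each site, so after positions 14, 46.
Linear molecule, 2 cuts → 3 fragments:
  1–14 → 14 bp
  15–46 → 32 bp
  47–98 → 52 bp
Sorted largest to smallest: 52, 32, 14 bp.

52, 32, 14 bp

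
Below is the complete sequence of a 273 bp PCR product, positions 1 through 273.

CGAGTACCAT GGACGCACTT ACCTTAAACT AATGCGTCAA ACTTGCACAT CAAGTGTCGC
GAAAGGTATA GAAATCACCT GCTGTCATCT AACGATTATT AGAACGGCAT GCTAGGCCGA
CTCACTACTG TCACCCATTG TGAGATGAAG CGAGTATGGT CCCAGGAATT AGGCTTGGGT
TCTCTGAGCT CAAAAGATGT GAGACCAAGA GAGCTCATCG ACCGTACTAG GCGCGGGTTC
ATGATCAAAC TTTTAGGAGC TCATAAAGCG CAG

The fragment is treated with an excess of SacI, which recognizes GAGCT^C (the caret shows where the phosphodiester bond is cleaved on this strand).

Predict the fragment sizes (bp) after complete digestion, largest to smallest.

190, 46, 25, 12 bp

SacI sites (GAGCTC) start at positions 186, 211, 257.
SacI cuts after base 5 of each site (before the last base), so after positions 190, 215, 261.
Linear molecule, 3 cuts → 4 fragments:
  1–190 → 190 bp
  191–215 → 25 bp
  216–261 → 46 bp
  262–273 → 12 bp
Sorted largest to smallest: 190, 46, 25, 12 bp.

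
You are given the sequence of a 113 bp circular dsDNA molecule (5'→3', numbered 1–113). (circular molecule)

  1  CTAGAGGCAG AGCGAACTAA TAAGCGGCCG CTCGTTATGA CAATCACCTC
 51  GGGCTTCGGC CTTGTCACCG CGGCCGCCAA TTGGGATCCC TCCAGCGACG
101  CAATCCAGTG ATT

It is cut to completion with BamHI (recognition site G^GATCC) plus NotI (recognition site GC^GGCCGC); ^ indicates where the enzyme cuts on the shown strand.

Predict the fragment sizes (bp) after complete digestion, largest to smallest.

54, 46, 13 bp

The BamHI site (GGATCC) starts at position 84.
BamHI cuts after the first base of each site, so after position 84.
NotI sites (GCGGCCGC) start at positions 24, 70.
NotI cuts after base 2 of each site, so after positions 25, 71.
Combined cut positions: 25, 71, 84.
Circular molecule, 3 cuts → 3 fragments:
  26–71 → 46 bp
  72–84 → 13 bp
  85–113 then 1–25 → 29 + 25 = 54 bp
Sorted largest to smallest: 54, 46, 13 bp.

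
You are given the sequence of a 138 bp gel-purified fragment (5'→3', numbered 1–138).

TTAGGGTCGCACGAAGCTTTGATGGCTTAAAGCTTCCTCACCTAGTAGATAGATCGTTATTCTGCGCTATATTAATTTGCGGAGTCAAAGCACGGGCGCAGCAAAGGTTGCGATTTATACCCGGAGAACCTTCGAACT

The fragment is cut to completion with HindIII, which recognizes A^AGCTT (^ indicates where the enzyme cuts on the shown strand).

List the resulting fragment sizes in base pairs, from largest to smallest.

108, 16, 14 bp

HindIII sites (AAGCTT) start at positions 14, 30.
HindIII cuts after the first base of each site, so after positions 14, 30.
Linear molecule, 2 cuts → 3 fragments:
  1–14 → 14 bp
  15–30 → 16 bp
  31–138 → 108 bp
Sorted largest to smallest: 108, 16, 14 bp.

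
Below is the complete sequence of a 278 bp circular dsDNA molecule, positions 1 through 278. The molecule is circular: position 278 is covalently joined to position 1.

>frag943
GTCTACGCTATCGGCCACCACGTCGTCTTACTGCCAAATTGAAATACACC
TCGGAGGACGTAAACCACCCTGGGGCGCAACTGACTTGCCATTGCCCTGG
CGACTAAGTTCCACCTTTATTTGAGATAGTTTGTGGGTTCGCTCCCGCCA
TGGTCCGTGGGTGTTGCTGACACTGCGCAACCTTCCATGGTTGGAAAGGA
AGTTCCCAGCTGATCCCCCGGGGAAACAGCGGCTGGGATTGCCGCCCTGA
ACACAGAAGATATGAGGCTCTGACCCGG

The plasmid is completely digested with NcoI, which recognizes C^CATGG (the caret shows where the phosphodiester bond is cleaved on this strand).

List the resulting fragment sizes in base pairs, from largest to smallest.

NcoI sites (CCATGG) start at positions 148, 185.
NcoI cuts after the first base of each site, so after positions 148, 185.
Circular molecule, 2 cuts → 2 fragments:
  149–185 → 37 bp
  186–278 then 1–148 → 93 + 148 = 241 bp
Sorted largest to smallest: 241, 37 bp.

241, 37 bp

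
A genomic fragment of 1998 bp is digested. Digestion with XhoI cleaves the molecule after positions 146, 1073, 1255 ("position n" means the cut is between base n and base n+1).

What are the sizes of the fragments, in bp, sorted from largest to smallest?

927, 743, 182, 146 bp

Linear molecule, 3 cuts → 4 fragments:
  146 − 0 = 146 bp
  1073 − 146 = 927 bp
  1255 − 1073 = 182 bp
  1998 − 1255 = 743 bp
Sorted largest to smallest: 927, 743, 182, 146 bp.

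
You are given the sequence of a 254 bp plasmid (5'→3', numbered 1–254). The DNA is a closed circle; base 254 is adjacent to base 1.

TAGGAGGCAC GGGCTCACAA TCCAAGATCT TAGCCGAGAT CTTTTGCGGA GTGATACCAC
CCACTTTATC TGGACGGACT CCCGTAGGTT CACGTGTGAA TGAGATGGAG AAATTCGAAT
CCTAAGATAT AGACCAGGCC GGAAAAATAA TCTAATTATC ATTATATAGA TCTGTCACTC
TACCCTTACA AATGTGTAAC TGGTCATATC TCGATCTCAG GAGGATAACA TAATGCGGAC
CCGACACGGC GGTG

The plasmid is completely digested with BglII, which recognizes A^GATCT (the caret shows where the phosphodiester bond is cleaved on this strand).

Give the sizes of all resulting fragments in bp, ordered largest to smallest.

131, 111, 12 bp

BglII sites (AGATCT) start at positions 25, 37, 168.
BglII cuts after the first base of each site, so after positions 25, 37, 168.
Circular molecule, 3 cuts → 3 fragments:
  26–37 → 12 bp
  38–168 → 131 bp
  169–254 then 1–25 → 86 + 25 = 111 bp
Sorted largest to smallest: 131, 111, 12 bp.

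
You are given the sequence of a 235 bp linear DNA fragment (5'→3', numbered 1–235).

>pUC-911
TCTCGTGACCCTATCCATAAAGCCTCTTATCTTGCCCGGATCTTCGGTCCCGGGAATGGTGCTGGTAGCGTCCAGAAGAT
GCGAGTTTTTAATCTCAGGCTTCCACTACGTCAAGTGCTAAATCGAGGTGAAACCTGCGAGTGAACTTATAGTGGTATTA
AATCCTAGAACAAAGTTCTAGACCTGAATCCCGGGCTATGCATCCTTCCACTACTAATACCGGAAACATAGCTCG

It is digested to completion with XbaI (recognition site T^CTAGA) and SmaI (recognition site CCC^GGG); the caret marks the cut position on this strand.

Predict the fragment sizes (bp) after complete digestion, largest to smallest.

The XbaI site (TCTAGA) starts at position 177.
XbaI cuts after the first base of each site, so after position 177.
SmaI sites (CCCGGG) start at positions 49, 190.
SmaI cuts after base 3 of each site, so after positions 51, 192.
Combined cut positions: 51, 177, 192.
Linear molecule, 3 cuts → 4 fragments:
  1–51 → 51 bp
  52–177 → 126 bp
  178–192 → 15 bp
  193–235 → 43 bp
Sorted largest to smallest: 126, 51, 43, 15 bp.

126, 51, 43, 15 bp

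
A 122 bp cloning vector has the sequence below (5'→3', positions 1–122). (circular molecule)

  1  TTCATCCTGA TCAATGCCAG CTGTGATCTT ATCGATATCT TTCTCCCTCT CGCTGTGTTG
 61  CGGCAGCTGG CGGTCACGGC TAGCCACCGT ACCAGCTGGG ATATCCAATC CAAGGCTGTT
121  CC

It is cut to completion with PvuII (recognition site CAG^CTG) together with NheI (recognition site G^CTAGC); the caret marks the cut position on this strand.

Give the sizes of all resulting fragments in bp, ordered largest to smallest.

PvuII sites (CAGCTG) start at positions 18, 64, 93.
PvuII cuts after base 3 of each site, so after positions 20, 66, 95.
The NheI site (GCTAGC) starts at position 79.
NheI cuts after the first base of each site, so after position 79.
Combined cut positions: 20, 66, 79, 95.
Circular molecule, 4 cuts → 4 fragments:
  21–66 → 46 bp
  67–79 → 13 bp
  80–95 → 16 bp
  96–122 then 1–20 → 27 + 20 = 47 bp
Sorted largest to smallest: 47, 46, 16, 13 bp.

47, 46, 16, 13 bp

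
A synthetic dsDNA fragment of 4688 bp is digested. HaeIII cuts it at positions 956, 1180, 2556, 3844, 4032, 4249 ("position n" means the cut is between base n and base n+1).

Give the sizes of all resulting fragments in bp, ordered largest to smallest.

Linear molecule, 6 cuts → 7 fragments:
  956 − 0 = 956 bp
  1180 − 956 = 224 bp
  2556 − 1180 = 1376 bp
  3844 − 2556 = 1288 bp
  4032 − 3844 = 188 bp
  4249 − 4032 = 217 bp
  4688 − 4249 = 439 bp
Sorted largest to smallest: 1376, 1288, 956, 439, 224, 217, 188 bp.

1376, 1288, 956, 439, 224, 217, 188 bp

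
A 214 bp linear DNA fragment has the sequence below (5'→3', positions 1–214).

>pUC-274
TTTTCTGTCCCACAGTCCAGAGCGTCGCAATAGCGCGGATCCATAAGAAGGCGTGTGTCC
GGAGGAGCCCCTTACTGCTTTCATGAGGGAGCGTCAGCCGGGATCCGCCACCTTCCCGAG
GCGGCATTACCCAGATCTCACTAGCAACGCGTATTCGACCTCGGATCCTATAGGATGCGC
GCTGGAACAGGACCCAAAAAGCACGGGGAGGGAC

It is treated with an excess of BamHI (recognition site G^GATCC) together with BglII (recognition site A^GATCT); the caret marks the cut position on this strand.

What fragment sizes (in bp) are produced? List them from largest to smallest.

64, 51, 37, 32, 30 bp

BamHI sites (GGATCC) start at positions 37, 101, 163.
BamHI cuts after the first base of each site, so after positions 37, 101, 163.
The BglII site (AGATCT) starts at position 133.
BglII cuts after the first base of each site, so after position 133.
Combined cut positions: 37, 101, 133, 163.
Linear molecule, 4 cuts → 5 fragments:
  1–37 → 37 bp
  38–101 → 64 bp
  102–133 → 32 bp
  134–163 → 30 bp
  164–214 → 51 bp
Sorted largest to smallest: 64, 51, 37, 32, 30 bp.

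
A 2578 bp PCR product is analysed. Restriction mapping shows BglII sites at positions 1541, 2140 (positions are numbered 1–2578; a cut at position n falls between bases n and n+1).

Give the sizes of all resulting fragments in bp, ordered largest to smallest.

Linear molecule, 2 cuts → 3 fragments:
  1541 − 0 = 1541 bp
  2140 − 1541 = 599 bp
  2578 − 2140 = 438 bp
Sorted largest to smallest: 1541, 599, 438 bp.

1541, 599, 438 bp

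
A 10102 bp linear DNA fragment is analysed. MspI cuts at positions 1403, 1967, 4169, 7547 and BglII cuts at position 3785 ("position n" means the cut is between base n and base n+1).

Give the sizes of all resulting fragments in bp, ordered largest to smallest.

3378, 2555, 1818, 1403, 564, 384 bp

Combined cut positions (sorted): 1403, 1967, 3785, 4169, 7547.
Linear molecule, 5 cuts → 6 fragments:
  1403 − 0 = 1403 bp
  1967 − 1403 = 564 bp
  3785 − 1967 = 1818 bp
  4169 − 3785 = 384 bp
  7547 − 4169 = 3378 bp
  10102 − 7547 = 2555 bp
Sorted largest to smallest: 3378, 2555, 1818, 1403, 564, 384 bp.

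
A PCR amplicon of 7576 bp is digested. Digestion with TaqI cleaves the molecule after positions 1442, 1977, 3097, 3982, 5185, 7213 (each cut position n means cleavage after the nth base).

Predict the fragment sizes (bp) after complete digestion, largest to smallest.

Linear molecule, 6 cuts → 7 fragments:
  1442 − 0 = 1442 bp
  1977 − 1442 = 535 bp
  3097 − 1977 = 1120 bp
  3982 − 3097 = 885 bp
  5185 − 3982 = 1203 bp
  7213 − 5185 = 2028 bp
  7576 − 7213 = 363 bp
Sorted largest to smallest: 2028, 1442, 1203, 1120, 885, 535, 363 bp.

2028, 1442, 1203, 1120, 885, 535, 363 bp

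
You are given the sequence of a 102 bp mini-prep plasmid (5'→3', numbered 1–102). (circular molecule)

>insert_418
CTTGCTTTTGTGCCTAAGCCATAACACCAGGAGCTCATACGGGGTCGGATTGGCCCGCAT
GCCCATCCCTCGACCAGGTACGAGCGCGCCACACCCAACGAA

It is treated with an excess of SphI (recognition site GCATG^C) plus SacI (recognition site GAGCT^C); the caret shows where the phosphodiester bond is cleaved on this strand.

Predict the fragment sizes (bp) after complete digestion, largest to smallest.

76, 26 bp

The SphI site (GCATGC) starts at position 57.
SphI cuts after base 5 of each site (before the last base), so after position 61.
The SacI site (GAGCTC) starts at position 31.
SacI cuts after base 5 of each site (before the last base), so after position 35.
Combined cut positions: 35, 61.
Circular molecule, 2 cuts → 2 fragments:
  36–61 → 26 bp
  62–102 then 1–35 → 41 + 35 = 76 bp
Sorted largest to smallest: 76, 26 bp.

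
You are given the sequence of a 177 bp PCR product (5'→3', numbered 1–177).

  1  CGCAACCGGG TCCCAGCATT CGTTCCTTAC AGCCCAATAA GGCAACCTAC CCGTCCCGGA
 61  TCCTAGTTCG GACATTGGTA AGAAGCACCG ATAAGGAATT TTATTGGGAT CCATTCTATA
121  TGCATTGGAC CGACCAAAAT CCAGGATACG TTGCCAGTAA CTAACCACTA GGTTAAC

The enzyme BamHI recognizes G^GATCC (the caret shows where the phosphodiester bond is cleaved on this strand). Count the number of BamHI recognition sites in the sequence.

2

GGATCC occurs starting at positions 58, 107.
BamHI cuts at 2 sites.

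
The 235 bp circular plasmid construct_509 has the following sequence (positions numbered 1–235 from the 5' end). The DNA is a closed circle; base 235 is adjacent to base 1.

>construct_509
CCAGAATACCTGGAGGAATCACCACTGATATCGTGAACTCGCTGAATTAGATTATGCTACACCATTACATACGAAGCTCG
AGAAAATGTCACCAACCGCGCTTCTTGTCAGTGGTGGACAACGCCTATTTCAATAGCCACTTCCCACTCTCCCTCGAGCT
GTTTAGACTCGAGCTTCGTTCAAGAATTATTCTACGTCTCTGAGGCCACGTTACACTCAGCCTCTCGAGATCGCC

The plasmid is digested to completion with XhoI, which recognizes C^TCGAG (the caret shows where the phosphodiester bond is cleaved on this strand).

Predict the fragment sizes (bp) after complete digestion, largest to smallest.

88, 76, 56, 15 bp

XhoI sites (CTCGAG) start at positions 77, 153, 168, 224.
XhoI cuts after the first base of each site, so after positions 77, 153, 168, 224.
Circular molecule, 4 cuts → 4 fragments:
  78–153 → 76 bp
  154–168 → 15 bp
  169–224 → 56 bp
  225–235 then 1–77 → 11 + 77 = 88 bp
Sorted largest to smallest: 88, 76, 56, 15 bp.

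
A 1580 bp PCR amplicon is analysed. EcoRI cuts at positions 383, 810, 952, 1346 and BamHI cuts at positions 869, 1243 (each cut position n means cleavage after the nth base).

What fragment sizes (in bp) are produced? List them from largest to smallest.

Combined cut positions (sorted): 383, 810, 869, 952, 1243, 1346.
Linear molecule, 6 cuts → 7 fragments:
  383 − 0 = 383 bp
  810 − 383 = 427 bp
  869 − 810 = 59 bp
  952 − 869 = 83 bp
  1243 − 952 = 291 bp
  1346 − 1243 = 103 bp
  1580 − 1346 = 234 bp
Sorted largest to smallest: 427, 383, 291, 234, 103, 83, 59 bp.

427, 383, 291, 234, 103, 83, 59 bp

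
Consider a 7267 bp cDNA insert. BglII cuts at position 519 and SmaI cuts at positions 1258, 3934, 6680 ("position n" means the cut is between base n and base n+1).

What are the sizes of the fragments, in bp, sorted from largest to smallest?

2746, 2676, 739, 587, 519 bp

Combined cut positions (sorted): 519, 1258, 3934, 6680.
Linear molecule, 4 cuts → 5 fragments:
  519 − 0 = 519 bp
  1258 − 519 = 739 bp
  3934 − 1258 = 2676 bp
  6680 − 3934 = 2746 bp
  7267 − 6680 = 587 bp
Sorted largest to smallest: 2746, 2676, 739, 587, 519 bp.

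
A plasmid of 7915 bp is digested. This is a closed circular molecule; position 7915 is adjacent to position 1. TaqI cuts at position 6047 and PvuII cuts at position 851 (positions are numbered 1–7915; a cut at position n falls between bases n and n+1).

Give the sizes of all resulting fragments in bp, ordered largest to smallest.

Combined cut positions (sorted): 851, 6047.
Circular molecule, 2 cuts → 2 fragments:
  6047 − 851 = 5196 bp
  wrap: 7915 − 6047 + 851 = 2719 bp
Sorted largest to smallest: 5196, 2719 bp.

5196, 2719 bp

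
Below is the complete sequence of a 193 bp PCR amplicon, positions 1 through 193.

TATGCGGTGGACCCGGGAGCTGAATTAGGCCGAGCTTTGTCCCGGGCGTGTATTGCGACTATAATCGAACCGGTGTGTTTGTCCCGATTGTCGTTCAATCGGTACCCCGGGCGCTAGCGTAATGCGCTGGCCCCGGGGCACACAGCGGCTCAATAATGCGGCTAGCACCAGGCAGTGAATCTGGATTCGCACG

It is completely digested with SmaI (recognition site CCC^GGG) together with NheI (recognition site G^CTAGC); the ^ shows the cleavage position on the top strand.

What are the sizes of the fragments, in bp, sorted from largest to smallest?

SmaI sites (CCCGGG) start at positions 12, 41, 106, 132.
SmaI cuts after base 3 of each site, so after positions 14, 43, 108, 134.
NheI sites (GCTAGC) start at positions 113, 161.
NheI cuts after the first base of each site, so after positions 113, 161.
Combined cut positions: 14, 43, 108, 113, 134, 161.
Linear molecule, 6 cuts → 7 fragments:
  1–14 → 14 bp
  15–43 → 29 bp
  44–108 → 65 bp
  109–113 → 5 bp
  114–134 → 21 bp
  135–161 → 27 bp
  162–193 → 32 bp
Sorted largest to smallest: 65, 32, 29, 27, 21, 14, 5 bp.

65, 32, 29, 27, 21, 14, 5 bp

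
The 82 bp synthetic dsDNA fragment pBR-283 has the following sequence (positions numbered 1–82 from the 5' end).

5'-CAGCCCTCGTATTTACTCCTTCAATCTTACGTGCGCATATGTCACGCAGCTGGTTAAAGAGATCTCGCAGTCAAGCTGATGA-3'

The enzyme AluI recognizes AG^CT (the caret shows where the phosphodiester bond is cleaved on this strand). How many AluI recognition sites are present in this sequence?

AGCT occurs starting at positions 48, 74.
AluI cuts at 2 sites.

2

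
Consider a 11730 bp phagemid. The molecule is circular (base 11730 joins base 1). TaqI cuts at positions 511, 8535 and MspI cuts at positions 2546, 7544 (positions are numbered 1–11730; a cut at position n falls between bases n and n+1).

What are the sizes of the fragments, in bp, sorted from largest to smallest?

4998, 3706, 2035, 991 bp

Combined cut positions (sorted): 511, 2546, 7544, 8535.
Circular molecule, 4 cuts → 4 fragments:
  2546 − 511 = 2035 bp
  7544 − 2546 = 4998 bp
  8535 − 7544 = 991 bp
  wrap: 11730 − 8535 + 511 = 3706 bp
Sorted largest to smallest: 4998, 3706, 2035, 991 bp.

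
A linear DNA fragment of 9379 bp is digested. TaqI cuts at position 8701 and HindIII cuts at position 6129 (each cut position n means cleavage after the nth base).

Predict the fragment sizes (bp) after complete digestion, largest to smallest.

Combined cut positions (sorted): 6129, 8701.
Linear molecule, 2 cuts → 3 fragments:
  6129 − 0 = 6129 bp
  8701 − 6129 = 2572 bp
  9379 − 8701 = 678 bp
Sorted largest to smallest: 6129, 2572, 678 bp.

6129, 2572, 678 bp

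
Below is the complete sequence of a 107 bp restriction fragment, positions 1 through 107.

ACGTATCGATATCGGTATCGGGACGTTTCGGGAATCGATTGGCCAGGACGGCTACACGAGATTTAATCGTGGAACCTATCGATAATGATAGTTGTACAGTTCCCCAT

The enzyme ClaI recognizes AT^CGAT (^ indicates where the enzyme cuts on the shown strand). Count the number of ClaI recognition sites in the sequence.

ATCGAT occurs starting at positions 5, 34, 78.
ClaI cuts at 3 sites.

3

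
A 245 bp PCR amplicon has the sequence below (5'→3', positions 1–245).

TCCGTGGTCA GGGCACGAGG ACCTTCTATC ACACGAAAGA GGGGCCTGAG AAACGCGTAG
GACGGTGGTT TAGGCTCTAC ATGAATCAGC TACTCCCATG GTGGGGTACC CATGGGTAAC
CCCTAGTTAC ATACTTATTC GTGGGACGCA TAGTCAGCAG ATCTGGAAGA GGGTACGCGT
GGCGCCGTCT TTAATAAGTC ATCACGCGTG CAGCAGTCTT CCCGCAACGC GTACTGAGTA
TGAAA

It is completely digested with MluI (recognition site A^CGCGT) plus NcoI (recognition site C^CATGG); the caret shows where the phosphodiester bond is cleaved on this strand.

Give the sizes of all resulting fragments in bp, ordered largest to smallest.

MluI sites (ACGCGT) start at positions 53, 175, 204, 227.
MluI cuts after the first base of each site, so after positions 53, 175, 204, 227.
NcoI sites (CCATGG) start at positions 96, 110.
NcoI cuts after the first base of each site, so after positions 96, 110.
Combined cut positions: 53, 96, 110, 175, 204, 227.
Linear molecule, 6 cuts → 7 fragments:
  1–53 → 53 bp
  54–96 → 43 bp
  97–110 → 14 bp
  111–175 → 65 bp
  176–204 → 29 bp
  205–227 → 23 bp
  228–245 → 18 bp
Sorted largest to smallest: 65, 53, 43, 29, 23, 18, 14 bp.

65, 53, 43, 29, 23, 18, 14 bp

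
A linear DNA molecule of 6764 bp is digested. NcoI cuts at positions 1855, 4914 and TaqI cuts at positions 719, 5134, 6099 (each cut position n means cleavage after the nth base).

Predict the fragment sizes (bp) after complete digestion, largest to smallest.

3059, 1136, 965, 719, 665, 220 bp

Combined cut positions (sorted): 719, 1855, 4914, 5134, 6099.
Linear molecule, 5 cuts → 6 fragments:
  719 − 0 = 719 bp
  1855 − 719 = 1136 bp
  4914 − 1855 = 3059 bp
  5134 − 4914 = 220 bp
  6099 − 5134 = 965 bp
  6764 − 6099 = 665 bp
Sorted largest to smallest: 3059, 1136, 965, 719, 665, 220 bp.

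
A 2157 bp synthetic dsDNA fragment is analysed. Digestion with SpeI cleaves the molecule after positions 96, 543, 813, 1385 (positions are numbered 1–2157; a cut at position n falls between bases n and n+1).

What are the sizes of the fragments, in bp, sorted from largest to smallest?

Linear molecule, 4 cuts → 5 fragments:
  96 − 0 = 96 bp
  543 − 96 = 447 bp
  813 − 543 = 270 bp
  1385 − 813 = 572 bp
  2157 − 1385 = 772 bp
Sorted largest to smallest: 772, 572, 447, 270, 96 bp.

772, 572, 447, 270, 96 bp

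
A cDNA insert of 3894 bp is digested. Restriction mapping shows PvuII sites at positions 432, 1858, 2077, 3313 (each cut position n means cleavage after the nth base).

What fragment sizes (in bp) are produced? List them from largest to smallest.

1426, 1236, 581, 432, 219 bp

Linear molecule, 4 cuts → 5 fragments:
  432 − 0 = 432 bp
  1858 − 432 = 1426 bp
  2077 − 1858 = 219 bp
  3313 − 2077 = 1236 bp
  3894 − 3313 = 581 bp
Sorted largest to smallest: 1426, 1236, 581, 432, 219 bp.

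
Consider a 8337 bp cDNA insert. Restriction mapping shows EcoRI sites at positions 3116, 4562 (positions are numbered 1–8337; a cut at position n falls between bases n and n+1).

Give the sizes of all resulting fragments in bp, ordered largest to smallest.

3775, 3116, 1446 bp

Linear molecule, 2 cuts → 3 fragments:
  3116 − 0 = 3116 bp
  4562 − 3116 = 1446 bp
  8337 − 4562 = 3775 bp
Sorted largest to smallest: 3775, 3116, 1446 bp.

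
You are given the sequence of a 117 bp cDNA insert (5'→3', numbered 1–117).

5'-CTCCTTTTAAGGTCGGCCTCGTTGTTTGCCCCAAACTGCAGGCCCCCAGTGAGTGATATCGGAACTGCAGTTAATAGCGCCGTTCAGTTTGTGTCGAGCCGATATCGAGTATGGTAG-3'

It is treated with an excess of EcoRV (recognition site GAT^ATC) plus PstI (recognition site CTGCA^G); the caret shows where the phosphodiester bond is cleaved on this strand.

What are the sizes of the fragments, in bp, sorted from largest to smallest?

EcoRV sites (GATATC) start at positions 55, 101.
EcoRV cuts after base 3 of each site, so after positions 57, 103.
PstI sites (CTGCAG) start at positions 36, 65.
PstI cuts after base 5 of each site (before the last base), so after positions 40, 69.
Combined cut positions: 40, 57, 69, 103.
Linear molecule, 4 cuts → 5 fragments:
  1–40 → 40 bp
  41–57 → 17 bp
  58–69 → 12 bp
  70–103 → 34 bp
  104–117 → 14 bp
Sorted largest to smallest: 40, 34, 17, 14, 12 bp.

40, 34, 17, 14, 12 bp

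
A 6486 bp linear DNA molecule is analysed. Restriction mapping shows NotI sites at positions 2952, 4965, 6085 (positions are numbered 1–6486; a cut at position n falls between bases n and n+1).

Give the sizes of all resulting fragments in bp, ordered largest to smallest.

2952, 2013, 1120, 401 bp

Linear molecule, 3 cuts → 4 fragments:
  2952 − 0 = 2952 bp
  4965 − 2952 = 2013 bp
  6085 − 4965 = 1120 bp
  6486 − 6085 = 401 bp
Sorted largest to smallest: 2952, 2013, 1120, 401 bp.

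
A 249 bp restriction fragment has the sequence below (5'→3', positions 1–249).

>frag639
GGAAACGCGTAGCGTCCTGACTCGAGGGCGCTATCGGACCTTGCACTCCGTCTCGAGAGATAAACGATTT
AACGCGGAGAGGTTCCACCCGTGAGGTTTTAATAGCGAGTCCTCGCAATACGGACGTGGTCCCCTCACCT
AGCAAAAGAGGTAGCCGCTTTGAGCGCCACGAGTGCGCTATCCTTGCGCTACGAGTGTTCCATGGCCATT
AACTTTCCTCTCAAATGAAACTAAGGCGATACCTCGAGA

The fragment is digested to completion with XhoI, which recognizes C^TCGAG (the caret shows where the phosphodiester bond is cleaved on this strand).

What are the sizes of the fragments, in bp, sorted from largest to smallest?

XhoI sites (CTCGAG) start at positions 21, 52, 243.
XhoI cuts after the first base of each site, so after positions 21, 52, 243.
Linear molecule, 3 cuts → 4 fragments:
  1–21 → 21 bp
  22–52 → 31 bp
  53–243 → 191 bp
  244–249 → 6 bp
Sorted largest to smallest: 191, 31, 21, 6 bp.

191, 31, 21, 6 bp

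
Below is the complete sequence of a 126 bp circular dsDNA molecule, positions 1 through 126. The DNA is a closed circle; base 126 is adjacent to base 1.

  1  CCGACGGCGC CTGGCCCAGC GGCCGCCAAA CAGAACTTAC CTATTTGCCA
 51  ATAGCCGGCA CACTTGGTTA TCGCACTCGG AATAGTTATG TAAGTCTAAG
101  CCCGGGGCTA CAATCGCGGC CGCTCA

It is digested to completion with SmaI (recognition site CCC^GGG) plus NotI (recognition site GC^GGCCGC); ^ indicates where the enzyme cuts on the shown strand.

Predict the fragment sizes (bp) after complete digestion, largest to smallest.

The SmaI site (CCCGGG) starts at position 101.
SmaI cuts after base 3 of each site, so after position 103.
NotI sites (GCGGCCGC) start at positions 19, 116.
NotI cuts after base 2 of each site, so after positions 20, 117.
Combined cut positions: 20, 103, 117.
Circular molecule, 3 cuts → 3 fragments:
  21–103 → 83 bp
  104–117 → 14 bp
  118–126 then 1–20 → 9 + 20 = 29 bp
Sorted largest to smallest: 83, 29, 14 bp.

83, 29, 14 bp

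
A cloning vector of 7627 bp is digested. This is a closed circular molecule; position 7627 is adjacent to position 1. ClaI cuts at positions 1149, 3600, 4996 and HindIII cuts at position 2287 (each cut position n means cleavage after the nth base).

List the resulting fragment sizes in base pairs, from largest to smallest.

Combined cut positions (sorted): 1149, 2287, 3600, 4996.
Circular molecule, 4 cuts → 4 fragments:
  2287 − 1149 = 1138 bp
  3600 − 2287 = 1313 bp
  4996 − 3600 = 1396 bp
  wrap: 7627 − 4996 + 1149 = 3780 bp
Sorted largest to smallest: 3780, 1396, 1313, 1138 bp.

3780, 1396, 1313, 1138 bp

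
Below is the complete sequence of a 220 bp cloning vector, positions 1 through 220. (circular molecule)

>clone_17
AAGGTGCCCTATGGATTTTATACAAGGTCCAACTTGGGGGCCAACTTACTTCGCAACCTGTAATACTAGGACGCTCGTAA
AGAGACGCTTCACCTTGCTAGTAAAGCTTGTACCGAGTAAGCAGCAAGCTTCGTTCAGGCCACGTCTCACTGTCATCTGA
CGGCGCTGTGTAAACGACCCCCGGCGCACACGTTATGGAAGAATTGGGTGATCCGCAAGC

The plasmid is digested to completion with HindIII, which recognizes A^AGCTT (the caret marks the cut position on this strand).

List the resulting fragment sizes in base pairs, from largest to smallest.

HindIII sites (AAGCTT) start at positions 104, 126.
HindIII cuts after the first base of each site, so after positions 104, 126.
Circular molecule, 2 cuts → 2 fragments:
  105–126 → 22 bp
  127–220 then 1–104 → 94 + 104 = 198 bp
Sorted largest to smallest: 198, 22 bp.

198, 22 bp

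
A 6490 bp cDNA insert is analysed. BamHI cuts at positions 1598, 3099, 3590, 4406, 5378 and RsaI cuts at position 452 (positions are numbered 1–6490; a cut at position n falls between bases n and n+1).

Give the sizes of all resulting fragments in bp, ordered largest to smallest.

Combined cut positions (sorted): 452, 1598, 3099, 3590, 4406, 5378.
Linear molecule, 6 cuts → 7 fragments:
  452 − 0 = 452 bp
  1598 − 452 = 1146 bp
  3099 − 1598 = 1501 bp
  3590 − 3099 = 491 bp
  4406 − 3590 = 816 bp
  5378 − 4406 = 972 bp
  6490 − 5378 = 1112 bp
Sorted largest to smallest: 1501, 1146, 1112, 972, 816, 491, 452 bp.

1501, 1146, 1112, 972, 816, 491, 452 bp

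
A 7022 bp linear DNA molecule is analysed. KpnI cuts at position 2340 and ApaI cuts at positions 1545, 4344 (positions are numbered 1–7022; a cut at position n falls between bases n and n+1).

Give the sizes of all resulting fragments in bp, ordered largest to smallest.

Combined cut positions (sorted): 1545, 2340, 4344.
Linear molecule, 3 cuts → 4 fragments:
  1545 − 0 = 1545 bp
  2340 − 1545 = 795 bp
  4344 − 2340 = 2004 bp
  7022 − 4344 = 2678 bp
Sorted largest to smallest: 2678, 2004, 1545, 795 bp.

2678, 2004, 1545, 795 bp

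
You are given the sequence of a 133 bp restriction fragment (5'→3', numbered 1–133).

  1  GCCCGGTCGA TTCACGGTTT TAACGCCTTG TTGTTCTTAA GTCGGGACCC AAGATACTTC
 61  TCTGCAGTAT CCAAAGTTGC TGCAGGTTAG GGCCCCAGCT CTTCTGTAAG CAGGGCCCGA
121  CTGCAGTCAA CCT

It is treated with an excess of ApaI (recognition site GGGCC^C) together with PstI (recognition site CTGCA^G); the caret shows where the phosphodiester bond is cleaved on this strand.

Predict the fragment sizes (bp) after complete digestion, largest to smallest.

66, 23, 18, 10, 8, 8 bp

ApaI sites (GGGCCC) start at positions 90, 113.
ApaI cuts after base 5 of each site (before the last base), so after positions 94, 117.
PstI sites (CTGCAG) start at positions 62, 80, 121.
PstI cuts after base 5 of each site (before the last base), so after positions 66, 84, 125.
Combined cut positions: 66, 84, 94, 117, 125.
Linear molecule, 5 cuts → 6 fragments:
  1–66 → 66 bp
  67–84 → 18 bp
  85–94 → 10 bp
  95–117 → 23 bp
  118–125 → 8 bp
  126–133 → 8 bp
Sorted largest to smallest: 66, 23, 18, 10, 8, 8 bp.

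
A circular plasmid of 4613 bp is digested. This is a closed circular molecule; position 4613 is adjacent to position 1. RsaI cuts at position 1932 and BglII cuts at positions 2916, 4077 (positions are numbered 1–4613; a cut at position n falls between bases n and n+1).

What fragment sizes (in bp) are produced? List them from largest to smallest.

2468, 1161, 984 bp

Combined cut positions (sorted): 1932, 2916, 4077.
Circular molecule, 3 cuts → 3 fragments:
  2916 − 1932 = 984 bp
  4077 − 2916 = 1161 bp
  wrap: 4613 − 4077 + 1932 = 2468 bp
Sorted largest to smallest: 2468, 1161, 984 bp.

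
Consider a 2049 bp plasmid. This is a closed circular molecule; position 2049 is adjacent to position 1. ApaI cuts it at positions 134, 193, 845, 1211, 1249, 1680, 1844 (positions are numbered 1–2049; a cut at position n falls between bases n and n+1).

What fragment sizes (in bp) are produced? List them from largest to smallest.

Circular molecule, 7 cuts → 7 fragments:
  193 − 134 = 59 bp
  845 − 193 = 652 bp
  1211 − 845 = 366 bp
  1249 − 1211 = 38 bp
  1680 − 1249 = 431 bp
  1844 − 1680 = 164 bp
  wrap: 2049 − 1844 + 134 = 339 bp
Sorted largest to smallest: 652, 431, 366, 339, 164, 59, 38 bp.

652, 431, 366, 339, 164, 59, 38 bp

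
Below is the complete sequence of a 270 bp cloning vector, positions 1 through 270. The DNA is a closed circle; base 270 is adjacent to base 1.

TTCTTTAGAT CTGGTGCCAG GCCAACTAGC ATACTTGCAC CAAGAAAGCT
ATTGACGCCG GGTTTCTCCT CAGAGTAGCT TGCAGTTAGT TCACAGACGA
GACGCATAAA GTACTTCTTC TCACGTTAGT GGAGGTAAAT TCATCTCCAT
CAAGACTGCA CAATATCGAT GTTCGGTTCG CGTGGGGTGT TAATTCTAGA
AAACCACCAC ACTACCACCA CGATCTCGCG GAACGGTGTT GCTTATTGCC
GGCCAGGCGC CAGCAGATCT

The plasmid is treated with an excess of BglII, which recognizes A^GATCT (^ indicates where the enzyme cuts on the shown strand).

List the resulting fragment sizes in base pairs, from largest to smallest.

258, 12 bp

BglII sites (AGATCT) start at positions 7, 265.
BglII cuts after the first base of each site, so after positions 7, 265.
Circular molecule, 2 cuts → 2 fragments:
  8–265 → 258 bp
  266–270 then 1–7 → 5 + 7 = 12 bp
Sorted largest to smallest: 258, 12 bp.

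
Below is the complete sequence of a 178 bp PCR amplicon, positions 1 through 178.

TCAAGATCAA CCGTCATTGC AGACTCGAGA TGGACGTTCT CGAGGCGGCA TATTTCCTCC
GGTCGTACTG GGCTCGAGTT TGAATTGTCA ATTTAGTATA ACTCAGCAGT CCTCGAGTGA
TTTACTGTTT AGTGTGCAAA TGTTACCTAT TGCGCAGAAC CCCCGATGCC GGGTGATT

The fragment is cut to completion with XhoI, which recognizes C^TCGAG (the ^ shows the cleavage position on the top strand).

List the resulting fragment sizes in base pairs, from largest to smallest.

66, 39, 34, 24, 15 bp

XhoI sites (CTCGAG) start at positions 24, 39, 73, 112.
XhoI cuts after the first base of each site, so after positions 24, 39, 73, 112.
Linear molecule, 4 cuts → 5 fragments:
  1–24 → 24 bp
  25–39 → 15 bp
  40–73 → 34 bp
  74–112 → 39 bp
  113–178 → 66 bp
Sorted largest to smallest: 66, 39, 34, 24, 15 bp.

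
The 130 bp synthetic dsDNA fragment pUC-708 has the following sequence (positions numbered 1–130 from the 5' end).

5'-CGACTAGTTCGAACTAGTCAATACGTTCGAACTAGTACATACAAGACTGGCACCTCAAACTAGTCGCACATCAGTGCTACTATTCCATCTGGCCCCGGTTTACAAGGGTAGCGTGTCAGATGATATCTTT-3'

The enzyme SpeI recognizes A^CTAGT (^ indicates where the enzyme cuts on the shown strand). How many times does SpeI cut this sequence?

ACTAGT occurs starting at positions 3, 13, 31, 59.
SpeI cuts at 4 sites.

4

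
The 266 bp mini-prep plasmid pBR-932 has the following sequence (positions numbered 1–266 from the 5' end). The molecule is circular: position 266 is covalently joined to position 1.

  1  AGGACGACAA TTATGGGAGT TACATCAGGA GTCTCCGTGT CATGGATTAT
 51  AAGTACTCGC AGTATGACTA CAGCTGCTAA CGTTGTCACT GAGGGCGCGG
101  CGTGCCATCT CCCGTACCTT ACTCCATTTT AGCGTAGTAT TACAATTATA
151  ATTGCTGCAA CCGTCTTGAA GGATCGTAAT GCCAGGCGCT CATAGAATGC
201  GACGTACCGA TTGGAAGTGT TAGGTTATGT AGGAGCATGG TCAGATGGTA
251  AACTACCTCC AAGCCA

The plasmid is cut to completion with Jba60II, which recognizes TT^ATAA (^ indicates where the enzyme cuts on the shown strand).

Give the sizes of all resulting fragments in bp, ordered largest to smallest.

Jba60II sites (TTATAA) start at positions 47, 146.
Jba60II cuts after base 2 of each site, so after positions 48, 147.
Circular molecule, 2 cuts → 2 fragments:
  49–147 → 99 bp
  148–266 then 1–48 → 119 + 48 = 167 bp
Sorted largest to smallest: 167, 99 bp.

167, 99 bp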